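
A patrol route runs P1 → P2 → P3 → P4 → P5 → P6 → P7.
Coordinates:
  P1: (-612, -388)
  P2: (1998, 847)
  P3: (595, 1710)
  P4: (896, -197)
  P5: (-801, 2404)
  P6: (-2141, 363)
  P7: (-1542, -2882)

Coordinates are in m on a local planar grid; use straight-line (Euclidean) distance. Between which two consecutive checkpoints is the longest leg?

Leg distances:
P1→P2: 2887.4 m
P2→P3: 1647.2 m
P3→P4: 1930.6 m
P4→P5: 3105.6 m
P5→P6: 2441.6 m
P6→P7: 3299.8 m
The longest leg is P6–P7 at 3299.8 m.

P6–P7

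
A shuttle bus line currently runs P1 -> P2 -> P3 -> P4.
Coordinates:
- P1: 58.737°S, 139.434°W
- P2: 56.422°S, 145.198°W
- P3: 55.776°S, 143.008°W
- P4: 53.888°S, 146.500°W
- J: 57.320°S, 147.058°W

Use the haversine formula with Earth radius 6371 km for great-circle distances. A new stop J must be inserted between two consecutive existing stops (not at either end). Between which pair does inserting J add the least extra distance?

Added distance for inserting J between each consecutive pair:
P1–P2: 197.1 km
P2–P3: 298.9 km
P3–P4: 378.3 km
Smallest added distance is 197.1 km, inserting between P1 and P2.

between P1 and P2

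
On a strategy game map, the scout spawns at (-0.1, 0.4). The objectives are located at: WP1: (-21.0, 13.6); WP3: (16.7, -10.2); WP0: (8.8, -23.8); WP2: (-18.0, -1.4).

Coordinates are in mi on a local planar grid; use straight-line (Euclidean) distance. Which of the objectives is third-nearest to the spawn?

WP1

Distances from the spawn ((-0.1, 0.4)):
WP2: 18.0 mi
WP3: 19.9 mi
WP1: 24.7 mi
WP0: 25.8 mi
The third-nearest is WP1 at 24.7 mi.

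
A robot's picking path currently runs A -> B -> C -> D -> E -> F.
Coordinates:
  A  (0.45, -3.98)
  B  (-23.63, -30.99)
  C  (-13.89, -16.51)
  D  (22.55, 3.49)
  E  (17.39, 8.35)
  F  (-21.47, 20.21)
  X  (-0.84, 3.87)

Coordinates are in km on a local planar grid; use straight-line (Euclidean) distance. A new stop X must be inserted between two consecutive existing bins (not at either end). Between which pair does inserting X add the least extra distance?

between E and F

Added distance for inserting X between each consecutive pair:
A–B: 13.4 km
B–C: 48.4 km
C–D: 6.0 km
D–E: 35.1 km
E–F: 4.5 km
Smallest added distance is 4.5 km, inserting between E and F.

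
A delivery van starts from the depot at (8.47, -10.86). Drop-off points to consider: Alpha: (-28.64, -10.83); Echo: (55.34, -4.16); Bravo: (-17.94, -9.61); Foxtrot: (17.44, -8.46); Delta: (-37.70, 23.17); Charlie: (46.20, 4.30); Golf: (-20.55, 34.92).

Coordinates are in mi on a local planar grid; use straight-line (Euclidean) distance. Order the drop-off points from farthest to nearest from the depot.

Delta, Golf, Echo, Charlie, Alpha, Bravo, Foxtrot

Distance from the depot at (8.47, -10.86) to each:
Delta (-37.70, 23.17): 57.4 mi
Golf (-20.55, 34.92): 54.2 mi
Echo (55.34, -4.16): 47.3 mi
Charlie (46.20, 4.30): 40.7 mi
Alpha (-28.64, -10.83): 37.1 mi
Bravo (-17.94, -9.61): 26.4 mi
Foxtrot (17.44, -8.46): 9.3 mi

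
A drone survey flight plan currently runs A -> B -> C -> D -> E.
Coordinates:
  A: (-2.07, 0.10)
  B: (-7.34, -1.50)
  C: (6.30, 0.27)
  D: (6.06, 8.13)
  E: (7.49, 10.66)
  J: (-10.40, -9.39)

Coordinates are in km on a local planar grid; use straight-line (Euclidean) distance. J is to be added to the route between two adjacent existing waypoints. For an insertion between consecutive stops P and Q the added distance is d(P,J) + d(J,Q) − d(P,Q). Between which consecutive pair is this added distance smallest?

Added distance for inserting J between each consecutive pair:
A–B: 15.6 km
B–C: 14.0 km
C–D: 35.5 km
D–E: 48.0 km
Smallest added distance is 14.0 km, inserting between B and C.

between B and C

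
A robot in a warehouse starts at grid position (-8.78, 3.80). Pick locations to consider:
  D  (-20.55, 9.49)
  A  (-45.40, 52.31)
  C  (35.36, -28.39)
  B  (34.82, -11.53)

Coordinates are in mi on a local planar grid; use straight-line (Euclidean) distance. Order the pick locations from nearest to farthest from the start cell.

Distances from the start cell:
D (-20.55, 9.49): 13.1 mi
B (34.82, -11.53): 46.2 mi
C (35.36, -28.39): 54.6 mi
A (-45.40, 52.31): 60.8 mi

D, B, C, A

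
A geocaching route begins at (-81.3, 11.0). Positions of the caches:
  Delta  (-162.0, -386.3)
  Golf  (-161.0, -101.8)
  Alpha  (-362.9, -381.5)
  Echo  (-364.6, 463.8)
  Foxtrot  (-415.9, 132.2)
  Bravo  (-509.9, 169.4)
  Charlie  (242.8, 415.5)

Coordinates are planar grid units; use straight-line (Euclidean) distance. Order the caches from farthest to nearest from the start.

Distance from the start at (-81.3, 11.0) to each:
Echo (-364.6, 463.8): 534.1
Charlie (242.8, 415.5): 518.3
Alpha (-362.9, -381.5): 483.1
Bravo (-509.9, 169.4): 456.9
Delta (-162.0, -386.3): 405.4
Foxtrot (-415.9, 132.2): 355.9
Golf (-161.0, -101.8): 138.1

Echo, Charlie, Alpha, Bravo, Delta, Foxtrot, Golf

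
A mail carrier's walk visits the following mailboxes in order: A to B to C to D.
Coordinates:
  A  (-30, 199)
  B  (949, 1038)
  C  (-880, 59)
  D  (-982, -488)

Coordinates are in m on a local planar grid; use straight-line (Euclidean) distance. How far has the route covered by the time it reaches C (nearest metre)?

3364 m

Leg distances:
A→B: 1289.3 m  (cumulative 1289.3 m)
B→C: 2074.5 m  (cumulative 3363.9 m)
Cumulative distance at C ≈ 3364 m.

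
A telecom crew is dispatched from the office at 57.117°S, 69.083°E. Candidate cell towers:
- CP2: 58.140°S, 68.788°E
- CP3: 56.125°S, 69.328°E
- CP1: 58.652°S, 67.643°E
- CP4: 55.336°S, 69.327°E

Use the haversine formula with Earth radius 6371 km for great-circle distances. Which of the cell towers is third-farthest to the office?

CP2

Distances from the office (57.117°S, 69.083°E):
CP4: 198.6 km
CP1: 190.7 km
CP2: 115.1 km
CP3: 111.3 km
The third-farthest is CP2 at 115.1 km.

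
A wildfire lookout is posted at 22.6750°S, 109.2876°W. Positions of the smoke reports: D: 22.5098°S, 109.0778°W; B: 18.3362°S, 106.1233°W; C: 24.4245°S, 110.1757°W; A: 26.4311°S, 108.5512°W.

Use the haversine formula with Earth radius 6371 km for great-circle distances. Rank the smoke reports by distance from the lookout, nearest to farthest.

D, C, A, B

Computing each great-circle distance from 22.6750°S, 109.2876°W:
D 22.5098°S, 109.0778°W: 28.3 km
C 24.4245°S, 110.1757°W: 214.6 km
A 26.4311°S, 108.5512°W: 424.2 km
B 18.3362°S, 106.1233°W: 584.2 km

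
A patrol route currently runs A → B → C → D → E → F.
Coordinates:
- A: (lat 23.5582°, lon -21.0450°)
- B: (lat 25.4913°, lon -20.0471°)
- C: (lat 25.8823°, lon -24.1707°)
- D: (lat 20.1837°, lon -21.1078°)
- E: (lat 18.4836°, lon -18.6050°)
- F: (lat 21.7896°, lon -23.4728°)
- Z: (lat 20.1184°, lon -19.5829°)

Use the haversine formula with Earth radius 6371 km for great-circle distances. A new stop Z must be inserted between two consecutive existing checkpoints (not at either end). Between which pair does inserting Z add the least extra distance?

Added distance for inserting Z between each consecutive pair:
A–B: 773.0 km
B–C: 978.2 km
C–D: 246.8 km
D–E: 44.5 km
E–F: 26.2 km
Smallest added distance is 26.2 km, inserting between E and F.

between E and F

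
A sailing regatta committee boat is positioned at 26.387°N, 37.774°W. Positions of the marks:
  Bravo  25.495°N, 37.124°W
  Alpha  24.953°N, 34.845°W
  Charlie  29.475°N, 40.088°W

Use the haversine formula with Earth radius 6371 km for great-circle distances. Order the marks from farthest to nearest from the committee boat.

Charlie, Alpha, Bravo

Distance from the committee boat at 26.387°N, 37.774°W to each:
Charlie 29.475°N, 40.088°W: 411.8 km
Alpha 24.953°N, 34.845°W: 334.0 km
Bravo 25.495°N, 37.124°W: 118.6 km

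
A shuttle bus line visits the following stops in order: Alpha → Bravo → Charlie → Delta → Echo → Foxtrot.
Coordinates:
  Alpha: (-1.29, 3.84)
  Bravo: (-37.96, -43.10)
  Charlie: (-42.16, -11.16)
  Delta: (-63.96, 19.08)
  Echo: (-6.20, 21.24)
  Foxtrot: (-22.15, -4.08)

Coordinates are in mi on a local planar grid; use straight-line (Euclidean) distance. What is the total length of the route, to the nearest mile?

217 mi

Leg distances:
Alpha→Bravo: 59.6 mi  (cumulative 59.6 mi)
Bravo→Charlie: 32.2 mi  (cumulative 91.8 mi)
Charlie→Delta: 37.3 mi  (cumulative 129.1 mi)
Delta→Echo: 57.8 mi  (cumulative 186.9 mi)
Echo→Foxtrot: 29.9 mi  (cumulative 216.8 mi)
Total route length ≈ 217 mi.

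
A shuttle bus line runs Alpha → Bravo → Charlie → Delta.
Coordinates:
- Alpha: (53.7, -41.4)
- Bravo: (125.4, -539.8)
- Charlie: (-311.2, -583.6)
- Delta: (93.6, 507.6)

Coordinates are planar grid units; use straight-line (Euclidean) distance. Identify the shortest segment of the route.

Leg distances:
Alpha→Bravo: 503.5
Bravo→Charlie: 438.8
Charlie→Delta: 1163.9
The shortest leg is Bravo–Charlie at 438.8.

Bravo–Charlie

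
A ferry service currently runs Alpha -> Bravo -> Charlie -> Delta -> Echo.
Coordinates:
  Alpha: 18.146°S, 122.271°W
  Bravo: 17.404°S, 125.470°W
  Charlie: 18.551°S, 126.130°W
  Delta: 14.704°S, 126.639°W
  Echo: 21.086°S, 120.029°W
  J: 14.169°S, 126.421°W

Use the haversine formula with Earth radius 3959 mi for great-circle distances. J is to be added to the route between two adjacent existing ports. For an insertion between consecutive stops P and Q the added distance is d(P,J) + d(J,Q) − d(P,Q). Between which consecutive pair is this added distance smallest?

between Delta and Echo

Added distance for inserting J between each consecutive pair:
Alpha–Bravo: 404.7 mi
Bravo–Charlie: 445.4 mi
Charlie–Delta: 75.2 mi
Delta–Echo: 57.4 mi
Smallest added distance is 57.4 mi, inserting between Delta and Echo.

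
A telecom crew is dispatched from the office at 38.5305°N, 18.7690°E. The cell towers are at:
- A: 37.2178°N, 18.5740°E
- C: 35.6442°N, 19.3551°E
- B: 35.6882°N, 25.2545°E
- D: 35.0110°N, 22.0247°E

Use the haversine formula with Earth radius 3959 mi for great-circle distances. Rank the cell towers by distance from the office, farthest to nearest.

Distance from the office at 38.5305°N, 18.7690°E to each:
B 35.6882°N, 25.2545°E: 407.6 mi
D 35.0110°N, 22.0247°E: 302.6 mi
C 35.6442°N, 19.3551°E: 202.0 mi
A 37.2178°N, 18.5740°E: 91.3 mi

B, D, C, A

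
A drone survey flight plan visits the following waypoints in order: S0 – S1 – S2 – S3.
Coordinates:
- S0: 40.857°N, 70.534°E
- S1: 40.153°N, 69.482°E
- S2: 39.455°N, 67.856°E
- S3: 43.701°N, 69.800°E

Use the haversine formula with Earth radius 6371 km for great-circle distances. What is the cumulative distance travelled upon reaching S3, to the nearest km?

777 km

Leg distances:
S0→S1: 118.5 km  (cumulative 118.5 km)
S1→S2: 159.1 km  (cumulative 277.6 km)
S2→S3: 499.0 km  (cumulative 776.6 km)
Cumulative distance at S3 ≈ 777 km.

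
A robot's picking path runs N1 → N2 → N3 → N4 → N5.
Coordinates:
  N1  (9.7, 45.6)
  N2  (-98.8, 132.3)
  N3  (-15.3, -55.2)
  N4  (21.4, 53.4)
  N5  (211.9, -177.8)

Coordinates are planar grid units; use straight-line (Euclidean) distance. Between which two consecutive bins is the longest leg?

N4–N5

Leg distances:
N1→N2: 138.9
N2→N3: 205.3
N3→N4: 114.6
N4→N5: 299.6
The longest leg is N4–N5 at 299.6.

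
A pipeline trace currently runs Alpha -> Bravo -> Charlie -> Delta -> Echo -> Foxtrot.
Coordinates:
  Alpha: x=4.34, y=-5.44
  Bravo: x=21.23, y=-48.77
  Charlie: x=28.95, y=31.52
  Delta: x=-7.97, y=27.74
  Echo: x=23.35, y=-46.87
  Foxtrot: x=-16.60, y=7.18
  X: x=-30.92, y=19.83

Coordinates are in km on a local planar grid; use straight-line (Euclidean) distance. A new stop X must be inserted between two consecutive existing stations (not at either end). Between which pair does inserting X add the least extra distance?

between Delta and Echo

Added distance for inserting X between each consecutive pair:
Alpha–Bravo: 83.0 km
Bravo–Charlie: 66.5 km
Charlie–Delta: 48.2 km
Delta–Echo: 29.3 km
Echo–Foxtrot: 37.9 km
Smallest added distance is 29.3 km, inserting between Delta and Echo.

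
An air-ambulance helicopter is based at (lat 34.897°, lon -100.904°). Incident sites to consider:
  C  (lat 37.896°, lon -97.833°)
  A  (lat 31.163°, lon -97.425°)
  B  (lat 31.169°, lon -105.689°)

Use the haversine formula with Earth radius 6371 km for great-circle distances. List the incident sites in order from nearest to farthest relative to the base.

C, A, B

Computing each great-circle distance from (lat 34.897°, lon -100.904°):
C (lat 37.896°, lon -97.833°): 432.1 km
A (lat 31.163°, lon -97.425°): 526.8 km
B (lat 31.169°, lon -105.689°): 608.8 km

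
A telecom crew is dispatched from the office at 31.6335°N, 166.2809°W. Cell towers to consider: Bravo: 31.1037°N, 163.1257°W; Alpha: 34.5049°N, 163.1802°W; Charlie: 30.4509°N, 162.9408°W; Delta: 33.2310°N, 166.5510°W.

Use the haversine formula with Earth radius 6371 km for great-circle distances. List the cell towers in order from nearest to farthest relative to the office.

Distances from the office:
Delta 33.2310°N, 166.5510°W: 179.4 km
Bravo 31.1037°N, 163.1257°W: 305.3 km
Charlie 30.4509°N, 162.9408°W: 344.3 km
Alpha 34.5049°N, 163.1802°W: 430.6 km

Delta, Bravo, Charlie, Alpha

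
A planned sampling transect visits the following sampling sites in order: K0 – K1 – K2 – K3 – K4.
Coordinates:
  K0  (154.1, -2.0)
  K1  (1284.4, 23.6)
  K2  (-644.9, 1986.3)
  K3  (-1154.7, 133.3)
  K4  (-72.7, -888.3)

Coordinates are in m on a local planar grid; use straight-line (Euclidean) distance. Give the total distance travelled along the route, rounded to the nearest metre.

7293 m

Leg distances:
K0→K1: 1130.6 m  (cumulative 1130.6 m)
K1→K2: 2752.2 m  (cumulative 3882.8 m)
K2→K3: 1921.8 m  (cumulative 5804.6 m)
K3→K4: 1488.1 m  (cumulative 7292.7 m)
Total route length ≈ 7293 m.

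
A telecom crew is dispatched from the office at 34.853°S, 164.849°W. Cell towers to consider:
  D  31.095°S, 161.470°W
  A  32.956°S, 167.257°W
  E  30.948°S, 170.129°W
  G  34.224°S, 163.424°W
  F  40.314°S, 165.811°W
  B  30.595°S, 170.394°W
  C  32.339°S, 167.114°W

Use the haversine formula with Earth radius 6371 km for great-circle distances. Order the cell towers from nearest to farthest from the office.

G, A, C, D, F, E, B

Computing each great-circle distance from 34.853°S, 164.849°W:
G 34.224°S, 163.424°W: 148.1 km
A 32.956°S, 167.257°W: 306.4 km
C 32.339°S, 167.114°W: 349.5 km
D 31.095°S, 161.470°W: 523.3 km
F 40.314°S, 165.811°W: 613.1 km
E 30.948°S, 170.129°W: 656.7 km
B 30.595°S, 170.394°W: 702.1 km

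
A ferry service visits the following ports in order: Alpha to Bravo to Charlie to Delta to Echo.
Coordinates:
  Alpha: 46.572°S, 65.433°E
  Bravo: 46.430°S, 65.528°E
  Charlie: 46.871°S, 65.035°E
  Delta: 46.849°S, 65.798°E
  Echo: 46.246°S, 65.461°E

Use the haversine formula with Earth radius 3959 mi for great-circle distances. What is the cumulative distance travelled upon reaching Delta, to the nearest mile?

Leg distances:
Alpha→Bravo: 10.8 mi  (cumulative 10.8 mi)
Bravo→Charlie: 38.4 mi  (cumulative 49.2 mi)
Charlie→Delta: 36.1 mi  (cumulative 85.3 mi)
Cumulative distance at Delta ≈ 85 mi.

85 mi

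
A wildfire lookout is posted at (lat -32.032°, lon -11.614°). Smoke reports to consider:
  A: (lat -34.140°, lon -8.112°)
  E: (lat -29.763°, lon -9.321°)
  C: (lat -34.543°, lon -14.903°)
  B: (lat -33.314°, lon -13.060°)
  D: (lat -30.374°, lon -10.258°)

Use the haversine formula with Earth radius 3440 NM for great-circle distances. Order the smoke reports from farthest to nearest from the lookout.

Computing each great-circle distance from (lat -32.032°, lon -11.614°):
C (lat -34.543°, lon -14.903°): 223.5 NM
A (lat -34.140°, lon -8.112°): 216.9 NM
E (lat -29.763°, lon -9.321°): 180.3 NM
D (lat -30.374°, lon -10.258°): 121.5 NM
B (lat -33.314°, lon -13.060°): 106.1 NM

C, A, E, D, B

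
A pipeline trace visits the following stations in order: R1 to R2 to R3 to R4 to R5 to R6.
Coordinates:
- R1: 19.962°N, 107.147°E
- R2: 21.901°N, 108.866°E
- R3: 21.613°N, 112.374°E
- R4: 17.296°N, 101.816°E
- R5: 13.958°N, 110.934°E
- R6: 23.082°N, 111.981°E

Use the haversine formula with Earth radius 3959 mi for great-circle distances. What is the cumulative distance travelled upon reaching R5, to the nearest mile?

Leg distances:
R1→R2: 173.9 mi  (cumulative 173.9 mi)
R2→R3: 226.0 mi  (cumulative 399.9 mi)
R3→R4: 749.5 mi  (cumulative 1149.4 mi)
R4→R5: 649.0 mi  (cumulative 1798.4 mi)
Cumulative distance at R5 ≈ 1798 mi.

1798 mi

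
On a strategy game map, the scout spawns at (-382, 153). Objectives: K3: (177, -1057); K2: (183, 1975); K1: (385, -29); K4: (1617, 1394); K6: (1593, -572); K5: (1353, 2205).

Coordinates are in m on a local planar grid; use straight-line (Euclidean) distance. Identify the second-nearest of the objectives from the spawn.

Distances from the spawn ((-382, 153)):
K1: 788.3 m
K3: 1332.9 m
K2: 1907.6 m
K6: 2103.9 m
K4: 2352.9 m
K5: 2687.2 m
The second-nearest is K3 at 1332.9 m.

K3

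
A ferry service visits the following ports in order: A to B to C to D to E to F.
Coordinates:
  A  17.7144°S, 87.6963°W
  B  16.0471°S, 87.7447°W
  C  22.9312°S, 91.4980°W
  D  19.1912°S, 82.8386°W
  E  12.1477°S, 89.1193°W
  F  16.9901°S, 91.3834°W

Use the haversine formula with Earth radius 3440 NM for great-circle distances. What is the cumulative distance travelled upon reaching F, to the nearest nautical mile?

1975 NM

Leg distances:
A→B: 100.1 NM  (cumulative 100.1 NM)
B→C: 464.6 NM  (cumulative 564.8 NM)
C→D: 534.4 NM  (cumulative 1099.2 NM)
D→E: 557.2 NM  (cumulative 1656.4 NM)
E→F: 319.1 NM  (cumulative 1975.5 NM)
Cumulative distance at F ≈ 1975 NM.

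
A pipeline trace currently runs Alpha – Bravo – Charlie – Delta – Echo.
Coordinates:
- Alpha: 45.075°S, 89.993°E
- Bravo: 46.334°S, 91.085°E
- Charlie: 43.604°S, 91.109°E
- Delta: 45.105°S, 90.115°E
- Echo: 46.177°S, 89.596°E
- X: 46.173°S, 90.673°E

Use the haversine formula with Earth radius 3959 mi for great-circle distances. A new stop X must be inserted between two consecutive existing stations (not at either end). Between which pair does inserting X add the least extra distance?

Added distance for inserting X between each consecutive pair:
Alpha–Bravo: 3.6 mi
Bravo–Charlie: 12.8 mi
Charlie–Delta: 142.6 mi
Delta–Echo: 51.9 mi
Smallest added distance is 3.6 mi, inserting between Alpha and Bravo.

between Alpha and Bravo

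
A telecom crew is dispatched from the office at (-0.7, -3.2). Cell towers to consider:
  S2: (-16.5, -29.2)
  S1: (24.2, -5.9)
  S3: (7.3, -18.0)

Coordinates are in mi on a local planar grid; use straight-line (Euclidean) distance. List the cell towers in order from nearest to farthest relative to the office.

Computing each straight-line distance from (-0.7, -3.2):
S3 (7.3, -18.0): 16.8 mi
S1 (24.2, -5.9): 25.0 mi
S2 (-16.5, -29.2): 30.4 mi

S3, S1, S2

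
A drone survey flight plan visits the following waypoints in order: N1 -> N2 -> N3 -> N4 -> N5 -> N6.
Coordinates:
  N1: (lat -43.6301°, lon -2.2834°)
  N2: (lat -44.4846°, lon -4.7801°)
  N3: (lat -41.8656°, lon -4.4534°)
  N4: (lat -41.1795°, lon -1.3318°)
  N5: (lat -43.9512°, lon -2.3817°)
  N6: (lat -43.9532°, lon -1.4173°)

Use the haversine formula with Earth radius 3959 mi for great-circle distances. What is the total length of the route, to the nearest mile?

Leg distances:
N1→N2: 137.3 mi  (cumulative 137.3 mi)
N2→N3: 181.7 mi  (cumulative 319.0 mi)
N3→N4: 168.3 mi  (cumulative 487.3 mi)
N4→N5: 198.8 mi  (cumulative 686.1 mi)
N5→N6: 48.0 mi  (cumulative 734.1 mi)
Total route length ≈ 734 mi.

734 mi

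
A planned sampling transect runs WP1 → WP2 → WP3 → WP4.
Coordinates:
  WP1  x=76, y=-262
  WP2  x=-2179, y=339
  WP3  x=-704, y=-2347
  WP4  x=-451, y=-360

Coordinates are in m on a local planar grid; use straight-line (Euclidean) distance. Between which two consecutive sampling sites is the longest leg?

Leg distances:
WP1→WP2: 2333.7 m
WP2→WP3: 3064.3 m
WP3→WP4: 2003.0 m
The longest leg is WP2–WP3 at 3064.3 m.

WP2–WP3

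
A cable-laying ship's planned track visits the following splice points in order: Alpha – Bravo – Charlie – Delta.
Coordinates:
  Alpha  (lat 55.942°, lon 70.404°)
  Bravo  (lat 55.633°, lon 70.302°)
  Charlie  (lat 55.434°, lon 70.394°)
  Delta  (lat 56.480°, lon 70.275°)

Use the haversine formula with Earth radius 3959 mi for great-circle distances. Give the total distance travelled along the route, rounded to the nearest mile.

108 mi

Leg distances:
Alpha→Bravo: 21.7 mi  (cumulative 21.7 mi)
Bravo→Charlie: 14.2 mi  (cumulative 35.9 mi)
Charlie→Delta: 72.4 mi  (cumulative 108.4 mi)
Total route length ≈ 108 mi.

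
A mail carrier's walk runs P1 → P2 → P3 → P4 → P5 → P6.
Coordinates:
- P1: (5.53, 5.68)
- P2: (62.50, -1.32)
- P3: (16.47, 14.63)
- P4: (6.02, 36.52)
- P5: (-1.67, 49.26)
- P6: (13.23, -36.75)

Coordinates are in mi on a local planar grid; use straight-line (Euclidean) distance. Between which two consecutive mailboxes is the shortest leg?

Leg distances:
P1→P2: 57.4 mi
P2→P3: 48.7 mi
P3→P4: 24.3 mi
P4→P5: 14.9 mi
P5→P6: 87.3 mi
The shortest leg is P4–P5 at 14.9 mi.

P4–P5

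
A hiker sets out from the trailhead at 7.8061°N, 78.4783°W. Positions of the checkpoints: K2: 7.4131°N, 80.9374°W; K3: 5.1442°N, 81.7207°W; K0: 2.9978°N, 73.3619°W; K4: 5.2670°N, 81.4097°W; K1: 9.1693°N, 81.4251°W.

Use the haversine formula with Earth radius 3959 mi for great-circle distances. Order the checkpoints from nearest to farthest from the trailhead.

K2, K1, K4, K3, K0

Distances from the trailhead:
K2 7.4131°N, 80.9374°W: 170.6 mi
K1 9.1693°N, 81.4251°W: 222.3 mi
K4 5.2670°N, 81.4097°W: 267.0 mi
K3 5.1442°N, 81.7207°W: 288.8 mi
K0 2.9978°N, 73.3619°W: 483.9 mi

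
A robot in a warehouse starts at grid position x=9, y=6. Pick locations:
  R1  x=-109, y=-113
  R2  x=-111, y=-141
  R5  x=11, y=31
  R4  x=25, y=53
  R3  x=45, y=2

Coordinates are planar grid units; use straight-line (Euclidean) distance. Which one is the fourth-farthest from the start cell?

Distances from the start cell (x=9, y=6):
R2: 189.8
R1: 167.6
R4: 49.6
R3: 36.2
R5: 25.1
The fourth-farthest is R3 at 36.2.

R3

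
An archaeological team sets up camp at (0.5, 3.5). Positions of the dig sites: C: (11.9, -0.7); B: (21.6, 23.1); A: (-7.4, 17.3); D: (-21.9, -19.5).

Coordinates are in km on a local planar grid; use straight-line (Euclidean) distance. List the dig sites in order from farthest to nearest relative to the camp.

D, B, A, C

Distances from the camp:
D (-21.9, -19.5): 32.1 km
B (21.6, 23.1): 28.8 km
A (-7.4, 17.3): 15.9 km
C (11.9, -0.7): 12.1 km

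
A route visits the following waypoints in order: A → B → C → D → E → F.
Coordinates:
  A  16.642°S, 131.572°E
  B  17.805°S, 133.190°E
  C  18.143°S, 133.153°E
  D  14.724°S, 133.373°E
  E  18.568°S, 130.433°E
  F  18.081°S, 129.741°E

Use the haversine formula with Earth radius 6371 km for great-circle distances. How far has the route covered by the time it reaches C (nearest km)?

Leg distances:
A→B: 215.1 km  (cumulative 215.1 km)
B→C: 37.8 km  (cumulative 252.9 km)
Cumulative distance at C ≈ 253 km.

253 km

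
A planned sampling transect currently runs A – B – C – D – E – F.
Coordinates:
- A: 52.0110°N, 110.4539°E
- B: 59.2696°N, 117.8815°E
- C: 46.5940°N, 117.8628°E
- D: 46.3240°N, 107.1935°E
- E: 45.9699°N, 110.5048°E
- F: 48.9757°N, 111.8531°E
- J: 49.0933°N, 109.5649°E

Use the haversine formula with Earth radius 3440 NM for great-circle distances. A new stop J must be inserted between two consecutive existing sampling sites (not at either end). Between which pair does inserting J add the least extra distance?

Added distance for inserting J between each consecutive pair:
A–B: 351.9 NM
B–C: 281.3 NM
C–D: 116.9 NM
D–E: 243.9 NM
E–F: 93.1 NM
Smallest added distance is 93.1 NM, inserting between E and F.

between E and F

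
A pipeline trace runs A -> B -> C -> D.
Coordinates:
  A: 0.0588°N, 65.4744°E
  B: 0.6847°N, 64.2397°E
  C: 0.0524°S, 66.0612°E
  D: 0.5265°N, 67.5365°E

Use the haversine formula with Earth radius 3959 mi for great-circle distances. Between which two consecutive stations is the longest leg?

B–C

Leg distances:
A→B: 95.6 mi
B→C: 135.8 mi
C→D: 109.5 mi
The longest leg is B–C at 135.8 mi.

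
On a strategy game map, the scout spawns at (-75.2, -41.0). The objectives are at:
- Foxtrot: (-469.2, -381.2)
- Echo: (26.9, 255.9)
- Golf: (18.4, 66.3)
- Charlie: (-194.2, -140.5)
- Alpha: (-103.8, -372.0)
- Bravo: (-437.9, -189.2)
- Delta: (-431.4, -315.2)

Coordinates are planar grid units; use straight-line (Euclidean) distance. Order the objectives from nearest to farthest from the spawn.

Golf, Charlie, Echo, Alpha, Bravo, Delta, Foxtrot

Computing each straight-line distance from (-75.2, -41.0):
Golf (18.4, 66.3): 142.4
Charlie (-194.2, -140.5): 155.1
Echo (26.9, 255.9): 314.0
Alpha (-103.8, -372.0): 332.2
Bravo (-437.9, -189.2): 391.8
Delta (-431.4, -315.2): 449.5
Foxtrot (-469.2, -381.2): 520.5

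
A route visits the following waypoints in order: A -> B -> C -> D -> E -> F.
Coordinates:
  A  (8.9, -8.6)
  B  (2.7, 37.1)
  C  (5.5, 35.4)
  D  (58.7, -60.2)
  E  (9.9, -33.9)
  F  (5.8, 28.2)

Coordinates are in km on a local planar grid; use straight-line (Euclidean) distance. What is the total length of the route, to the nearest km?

276 km

Leg distances:
A→B: 46.1 km  (cumulative 46.1 km)
B→C: 3.3 km  (cumulative 49.4 km)
C→D: 109.4 km  (cumulative 158.8 km)
D→E: 55.4 km  (cumulative 214.2 km)
E→F: 62.2 km  (cumulative 276.5 km)
Total route length ≈ 276 km.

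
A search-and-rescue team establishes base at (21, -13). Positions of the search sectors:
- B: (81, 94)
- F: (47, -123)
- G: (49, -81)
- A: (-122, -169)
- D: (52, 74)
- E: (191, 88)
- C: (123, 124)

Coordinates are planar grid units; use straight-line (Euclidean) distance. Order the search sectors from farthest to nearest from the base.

Distance from the base at (21, -13) to each:
A (-122, -169): 211.6
E (191, 88): 197.7
C (123, 124): 170.8
B (81, 94): 122.7
F (47, -123): 113.0
D (52, 74): 92.4
G (49, -81): 73.5

A, E, C, B, F, D, G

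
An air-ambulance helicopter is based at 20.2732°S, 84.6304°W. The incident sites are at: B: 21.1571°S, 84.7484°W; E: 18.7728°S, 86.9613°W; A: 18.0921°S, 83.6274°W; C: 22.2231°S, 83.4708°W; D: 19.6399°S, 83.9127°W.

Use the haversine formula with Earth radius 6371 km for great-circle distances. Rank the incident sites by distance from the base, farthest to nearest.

Distances from the base:
E 18.7728°S, 86.9613°W: 295.8 km
A 18.0921°S, 83.6274°W: 264.4 km
C 22.2231°S, 83.4708°W: 247.9 km
D 19.6399°S, 83.9127°W: 102.9 km
B 21.1571°S, 84.7484°W: 99.0 km

E, A, C, D, B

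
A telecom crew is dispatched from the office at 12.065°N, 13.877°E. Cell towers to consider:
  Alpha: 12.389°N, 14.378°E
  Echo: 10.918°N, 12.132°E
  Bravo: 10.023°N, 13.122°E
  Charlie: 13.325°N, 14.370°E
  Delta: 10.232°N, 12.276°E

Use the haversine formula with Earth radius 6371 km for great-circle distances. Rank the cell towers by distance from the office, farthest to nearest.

Distance from the office at 12.065°N, 13.877°E to each:
Delta 10.232°N, 12.276°E: 268.4 km
Bravo 10.023°N, 13.122°E: 241.5 km
Echo 10.918°N, 12.132°E: 229.0 km
Charlie 13.325°N, 14.370°E: 150.0 km
Alpha 12.389°N, 14.378°E: 65.3 km

Delta, Bravo, Echo, Charlie, Alpha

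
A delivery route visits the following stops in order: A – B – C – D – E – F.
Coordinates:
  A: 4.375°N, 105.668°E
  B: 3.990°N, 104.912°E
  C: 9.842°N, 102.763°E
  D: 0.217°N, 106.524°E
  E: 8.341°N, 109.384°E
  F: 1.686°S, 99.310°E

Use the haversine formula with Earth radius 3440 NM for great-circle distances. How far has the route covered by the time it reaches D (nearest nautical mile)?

1045 NM

Leg distances:
A→B: 50.8 NM  (cumulative 50.8 NM)
B→C: 373.9 NM  (cumulative 424.8 NM)
C→D: 620.0 NM  (cumulative 1044.8 NM)
Cumulative distance at D ≈ 1045 NM.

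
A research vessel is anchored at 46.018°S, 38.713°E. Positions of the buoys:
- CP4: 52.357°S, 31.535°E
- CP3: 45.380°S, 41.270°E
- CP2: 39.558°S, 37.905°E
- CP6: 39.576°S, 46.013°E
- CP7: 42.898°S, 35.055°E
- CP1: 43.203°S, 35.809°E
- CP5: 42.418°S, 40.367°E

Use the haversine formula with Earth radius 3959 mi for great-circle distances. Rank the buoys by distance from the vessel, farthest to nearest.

Distances from the vessel:
CP6 39.576°S, 46.013°E: 578.4 mi
CP4 52.357°S, 31.535°E: 544.4 mi
CP2 39.558°S, 37.905°E: 448.2 mi
CP7 42.898°S, 35.055°E: 281.0 mi
CP5 42.418°S, 40.367°E: 261.9 mi
CP1 43.203°S, 35.809°E: 241.3 mi
CP3 45.380°S, 41.270°E: 131.0 mi

CP6, CP4, CP2, CP7, CP5, CP1, CP3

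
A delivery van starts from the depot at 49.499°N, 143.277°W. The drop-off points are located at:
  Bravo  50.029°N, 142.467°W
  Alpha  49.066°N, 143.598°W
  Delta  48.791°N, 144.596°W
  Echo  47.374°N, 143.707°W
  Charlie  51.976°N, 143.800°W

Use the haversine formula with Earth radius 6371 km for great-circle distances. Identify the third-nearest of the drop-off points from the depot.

Distance to each, sorted:
Alpha: 53.5 km
Bravo: 82.8 km
Delta: 124.1 km
Echo: 238.4 km
Charlie: 277.9 km
The third-nearest is Delta at 124.1 km.

Delta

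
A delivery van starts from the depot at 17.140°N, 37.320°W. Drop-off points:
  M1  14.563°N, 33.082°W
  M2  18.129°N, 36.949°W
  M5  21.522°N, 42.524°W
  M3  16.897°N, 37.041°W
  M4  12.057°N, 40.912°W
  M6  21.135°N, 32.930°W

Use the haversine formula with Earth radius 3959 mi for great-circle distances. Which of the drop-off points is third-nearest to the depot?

Distance to each, sorted:
M3: 24.9 mi
M2: 72.6 mi
M1: 333.2 mi
M6: 397.8 mi
M4: 425.4 mi
M5: 454.7 mi
The third-nearest is M1 at 333.2 mi.

M1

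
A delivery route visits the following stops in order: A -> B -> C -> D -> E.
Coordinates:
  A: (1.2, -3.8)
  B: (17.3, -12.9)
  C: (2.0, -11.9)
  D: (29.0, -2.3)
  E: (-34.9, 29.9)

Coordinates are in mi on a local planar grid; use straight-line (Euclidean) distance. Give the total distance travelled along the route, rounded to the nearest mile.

134 mi

Leg distances:
A→B: 18.5 mi  (cumulative 18.5 mi)
B→C: 15.3 mi  (cumulative 33.8 mi)
C→D: 28.7 mi  (cumulative 62.5 mi)
D→E: 71.6 mi  (cumulative 134.0 mi)
Total route length ≈ 134 mi.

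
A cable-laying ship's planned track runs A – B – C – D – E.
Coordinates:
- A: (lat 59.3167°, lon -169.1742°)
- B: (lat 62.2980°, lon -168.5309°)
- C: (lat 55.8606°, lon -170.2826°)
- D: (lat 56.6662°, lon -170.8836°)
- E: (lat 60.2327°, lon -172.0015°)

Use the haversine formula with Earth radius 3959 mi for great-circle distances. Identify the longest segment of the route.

Leg distances:
A→B: 207.1 mi
B→C: 449.1 mi
C→D: 60.3 mi
D→E: 249.7 mi
The longest leg is B–C at 449.1 mi.

B–C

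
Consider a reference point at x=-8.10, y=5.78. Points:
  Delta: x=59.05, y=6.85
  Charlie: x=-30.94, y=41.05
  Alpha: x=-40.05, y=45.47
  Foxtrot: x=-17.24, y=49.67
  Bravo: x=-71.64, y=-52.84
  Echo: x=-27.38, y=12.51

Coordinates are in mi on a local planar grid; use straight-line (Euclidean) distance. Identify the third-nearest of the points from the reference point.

Distances from the reference point (x=-8.10, y=5.78):
Echo: 20.4 mi
Charlie: 42.0 mi
Foxtrot: 44.8 mi
Alpha: 51.0 mi
Delta: 67.2 mi
Bravo: 86.5 mi
The third-nearest is Foxtrot at 44.8 mi.

Foxtrot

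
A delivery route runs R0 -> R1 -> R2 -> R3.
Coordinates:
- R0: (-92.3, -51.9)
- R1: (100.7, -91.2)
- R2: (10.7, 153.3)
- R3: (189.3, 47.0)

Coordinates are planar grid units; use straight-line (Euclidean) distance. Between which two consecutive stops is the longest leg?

Leg distances:
R0→R1: 197.0
R1→R2: 260.5
R2→R3: 207.8
The longest leg is R1–R2 at 260.5.

R1–R2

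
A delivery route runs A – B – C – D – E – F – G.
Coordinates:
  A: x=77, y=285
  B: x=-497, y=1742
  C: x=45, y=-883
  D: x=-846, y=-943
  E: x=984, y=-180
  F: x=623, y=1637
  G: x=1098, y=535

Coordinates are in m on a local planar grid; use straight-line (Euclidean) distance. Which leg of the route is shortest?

C–D

Leg distances:
A→B: 1566.0 m
B→C: 2680.4 m
C→D: 893.0 m
D→E: 1982.7 m
E→F: 1852.5 m
F→G: 1200.0 m
The shortest leg is C–D at 893.0 m.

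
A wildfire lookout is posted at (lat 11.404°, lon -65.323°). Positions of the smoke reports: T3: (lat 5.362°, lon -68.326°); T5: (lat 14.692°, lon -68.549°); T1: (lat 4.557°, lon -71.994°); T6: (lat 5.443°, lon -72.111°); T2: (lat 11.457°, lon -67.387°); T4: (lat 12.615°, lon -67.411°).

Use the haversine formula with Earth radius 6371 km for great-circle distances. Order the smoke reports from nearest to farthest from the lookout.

T2, T4, T5, T3, T6, T1

Computing each great-circle distance from (lat 11.404°, lon -65.323°):
T2 (lat 11.457°, lon -67.387°): 225.0 km
T4 (lat 12.615°, lon -67.411°): 264.0 km
T5 (lat 14.692°, lon -68.549°): 505.7 km
T3 (lat 5.362°, lon -68.326°): 748.6 km
T6 (lat 5.443°, lon -72.111°): 998.1 km
T1 (lat 4.557°, lon -71.994°): 1057.6 km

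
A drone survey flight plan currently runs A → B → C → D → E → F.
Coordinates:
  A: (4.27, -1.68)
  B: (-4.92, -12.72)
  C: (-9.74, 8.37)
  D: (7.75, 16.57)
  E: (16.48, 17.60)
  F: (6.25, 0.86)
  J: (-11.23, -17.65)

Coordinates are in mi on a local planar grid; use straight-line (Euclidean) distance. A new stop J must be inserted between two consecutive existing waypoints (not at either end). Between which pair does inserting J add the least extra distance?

Added distance for inserting J between each consecutive pair:
A–B: 15.9 mi
B–C: 12.4 mi
C–D: 45.9 mi
D–E: 75.2 mi
E–F: 50.7 mi
Smallest added distance is 12.4 mi, inserting between B and C.

between B and C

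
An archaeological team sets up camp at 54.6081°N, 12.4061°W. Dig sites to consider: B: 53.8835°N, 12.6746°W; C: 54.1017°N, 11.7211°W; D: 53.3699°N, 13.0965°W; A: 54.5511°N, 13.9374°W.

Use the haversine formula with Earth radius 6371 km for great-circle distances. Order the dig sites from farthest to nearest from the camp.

D, A, B, C

Distance from the camp at 54.6081°N, 12.4061°W to each:
D 53.3699°N, 13.0965°W: 144.9 km
A 54.5511°N, 13.9374°W: 98.9 km
B 53.8835°N, 12.6746°W: 82.4 km
C 54.1017°N, 11.7211°W: 71.7 km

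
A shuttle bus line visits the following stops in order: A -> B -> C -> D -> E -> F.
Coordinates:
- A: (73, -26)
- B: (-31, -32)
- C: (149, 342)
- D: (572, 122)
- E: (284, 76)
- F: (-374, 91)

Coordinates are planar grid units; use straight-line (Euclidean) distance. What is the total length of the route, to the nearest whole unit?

Leg distances:
A→B: 104.2  (cumulative 104.2)
B→C: 415.1  (cumulative 519.2)
C→D: 476.8  (cumulative 996.0)
D→E: 291.7  (cumulative 1287.7)
E→F: 658.2  (cumulative 1945.8)
Total route length ≈ 1946.

1946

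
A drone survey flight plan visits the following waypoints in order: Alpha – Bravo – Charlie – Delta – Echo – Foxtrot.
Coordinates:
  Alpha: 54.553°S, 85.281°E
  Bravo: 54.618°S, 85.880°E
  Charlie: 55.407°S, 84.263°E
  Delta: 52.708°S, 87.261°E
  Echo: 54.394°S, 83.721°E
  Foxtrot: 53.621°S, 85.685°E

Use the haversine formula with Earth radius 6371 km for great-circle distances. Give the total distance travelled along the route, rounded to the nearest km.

Leg distances:
Alpha→Bravo: 39.3 km  (cumulative 39.3 km)
Bravo→Charlie: 135.4 km  (cumulative 174.6 km)
Charlie→Delta: 358.2 km  (cumulative 532.8 km)
Delta→Echo: 299.7 km  (cumulative 832.5 km)
Echo→Foxtrot: 154.5 km  (cumulative 987.0 km)
Total route length ≈ 987 km.

987 km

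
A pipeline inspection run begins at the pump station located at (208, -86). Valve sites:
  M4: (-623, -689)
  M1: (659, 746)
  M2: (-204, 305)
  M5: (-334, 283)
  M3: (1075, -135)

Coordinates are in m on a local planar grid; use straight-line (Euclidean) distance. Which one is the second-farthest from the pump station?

Distances from the pump station ((208, -86)):
M4: 1026.7 m
M1: 946.4 m
M3: 868.4 m
M5: 655.7 m
M2: 568.0 m
The second-farthest is M1 at 946.4 m.

M1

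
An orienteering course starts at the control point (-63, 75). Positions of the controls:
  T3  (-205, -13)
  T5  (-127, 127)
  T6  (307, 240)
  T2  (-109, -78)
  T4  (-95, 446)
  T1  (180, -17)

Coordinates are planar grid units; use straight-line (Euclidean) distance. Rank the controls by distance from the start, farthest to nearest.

Distances from the start:
T6 (307, 240): 405.1
T4 (-95, 446): 372.4
T1 (180, -17): 259.8
T3 (-205, -13): 167.1
T2 (-109, -78): 159.8
T5 (-127, 127): 82.5

T6, T4, T1, T3, T2, T5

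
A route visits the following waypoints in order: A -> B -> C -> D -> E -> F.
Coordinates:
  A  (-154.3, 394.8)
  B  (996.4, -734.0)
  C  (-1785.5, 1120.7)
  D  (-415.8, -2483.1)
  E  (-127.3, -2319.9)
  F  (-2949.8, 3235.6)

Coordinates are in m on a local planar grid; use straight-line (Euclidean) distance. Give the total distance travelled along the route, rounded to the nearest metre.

Leg distances:
A→B: 1611.9 m  (cumulative 1611.9 m)
B→C: 3343.5 m  (cumulative 4955.4 m)
C→D: 3855.3 m  (cumulative 8810.7 m)
D→E: 331.5 m  (cumulative 9142.2 m)
E→F: 6231.4 m  (cumulative 15373.6 m)
Total route length ≈ 15374 m.

15374 m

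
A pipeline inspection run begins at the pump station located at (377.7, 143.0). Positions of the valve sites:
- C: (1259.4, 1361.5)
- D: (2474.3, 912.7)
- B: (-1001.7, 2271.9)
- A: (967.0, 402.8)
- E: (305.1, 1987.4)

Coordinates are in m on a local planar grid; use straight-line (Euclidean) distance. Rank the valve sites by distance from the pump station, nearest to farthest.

A, C, E, D, B

Distances from the pump station:
A (967.0, 402.8): 644.0 m
C (1259.4, 1361.5): 1504.0 m
E (305.1, 1987.4): 1845.8 m
D (2474.3, 912.7): 2233.4 m
B (-1001.7, 2271.9): 2536.7 m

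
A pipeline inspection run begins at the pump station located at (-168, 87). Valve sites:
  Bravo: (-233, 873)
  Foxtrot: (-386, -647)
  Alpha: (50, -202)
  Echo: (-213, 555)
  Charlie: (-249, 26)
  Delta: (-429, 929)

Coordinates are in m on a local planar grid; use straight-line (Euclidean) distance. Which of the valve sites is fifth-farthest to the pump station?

Distance to each, sorted:
Delta: 881.5 m
Bravo: 788.7 m
Foxtrot: 765.7 m
Echo: 470.2 m
Alpha: 362.0 m
Charlie: 101.4 m
The fifth-farthest is Alpha at 362.0 m.

Alpha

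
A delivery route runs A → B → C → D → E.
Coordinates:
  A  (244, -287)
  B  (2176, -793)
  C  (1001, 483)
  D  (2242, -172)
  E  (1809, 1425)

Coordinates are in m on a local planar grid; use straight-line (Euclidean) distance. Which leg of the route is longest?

A–B

Leg distances:
A→B: 1997.2 m
B→C: 1734.6 m
C→D: 1403.2 m
D→E: 1654.7 m
The longest leg is A–B at 1997.2 m.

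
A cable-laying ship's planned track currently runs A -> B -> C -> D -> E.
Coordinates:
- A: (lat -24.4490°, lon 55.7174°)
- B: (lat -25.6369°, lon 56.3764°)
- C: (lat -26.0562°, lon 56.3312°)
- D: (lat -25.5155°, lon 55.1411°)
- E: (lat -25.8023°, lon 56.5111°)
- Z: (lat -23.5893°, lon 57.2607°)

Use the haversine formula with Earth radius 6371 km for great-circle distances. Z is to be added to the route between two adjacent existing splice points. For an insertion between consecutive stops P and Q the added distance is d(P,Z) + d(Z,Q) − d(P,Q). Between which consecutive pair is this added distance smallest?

between A and B

Added distance for inserting Z between each consecutive pair:
A–B: 280.4 km
B–C: 487.7 km
C–D: 459.5 km
D–E: 419.5 km
Smallest added distance is 280.4 km, inserting between A and B.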